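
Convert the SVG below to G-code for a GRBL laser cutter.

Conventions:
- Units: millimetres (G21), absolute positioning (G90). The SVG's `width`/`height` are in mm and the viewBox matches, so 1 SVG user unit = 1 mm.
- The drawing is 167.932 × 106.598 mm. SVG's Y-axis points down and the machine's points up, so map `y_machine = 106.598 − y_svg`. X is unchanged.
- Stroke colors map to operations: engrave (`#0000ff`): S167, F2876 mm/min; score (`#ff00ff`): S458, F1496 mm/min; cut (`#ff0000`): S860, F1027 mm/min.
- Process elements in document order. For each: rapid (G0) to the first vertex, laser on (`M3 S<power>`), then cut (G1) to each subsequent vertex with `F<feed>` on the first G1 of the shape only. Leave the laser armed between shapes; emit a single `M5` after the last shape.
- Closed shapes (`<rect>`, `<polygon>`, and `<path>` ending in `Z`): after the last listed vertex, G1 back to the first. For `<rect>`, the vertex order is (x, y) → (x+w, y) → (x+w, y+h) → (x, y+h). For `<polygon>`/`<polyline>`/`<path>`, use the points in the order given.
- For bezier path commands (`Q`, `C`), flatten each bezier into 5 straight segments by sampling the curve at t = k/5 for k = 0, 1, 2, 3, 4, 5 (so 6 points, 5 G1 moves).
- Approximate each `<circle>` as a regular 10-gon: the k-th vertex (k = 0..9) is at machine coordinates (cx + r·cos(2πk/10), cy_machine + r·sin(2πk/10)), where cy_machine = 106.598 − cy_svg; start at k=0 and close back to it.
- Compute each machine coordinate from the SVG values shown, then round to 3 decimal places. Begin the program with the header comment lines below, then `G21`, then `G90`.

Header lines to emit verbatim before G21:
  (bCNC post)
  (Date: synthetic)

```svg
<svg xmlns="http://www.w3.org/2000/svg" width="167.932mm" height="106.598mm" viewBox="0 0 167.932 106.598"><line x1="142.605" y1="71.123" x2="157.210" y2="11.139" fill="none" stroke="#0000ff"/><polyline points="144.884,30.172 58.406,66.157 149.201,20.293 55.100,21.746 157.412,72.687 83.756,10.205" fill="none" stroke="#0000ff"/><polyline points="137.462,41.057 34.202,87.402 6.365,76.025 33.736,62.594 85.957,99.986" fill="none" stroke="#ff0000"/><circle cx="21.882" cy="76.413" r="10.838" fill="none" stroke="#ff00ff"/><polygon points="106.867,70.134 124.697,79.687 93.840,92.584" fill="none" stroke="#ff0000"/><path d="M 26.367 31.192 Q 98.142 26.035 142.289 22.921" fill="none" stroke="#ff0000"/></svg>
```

(bCNC post)
(Date: synthetic)
G21
G90
G0 X142.605 Y35.475
M3 S167
G1 X157.210 Y95.459 F2876
G0 X144.884 Y76.426
M3 S167
G1 X58.406 Y40.441 F2876
G1 X149.201 Y86.305
G1 X55.100 Y84.852
G1 X157.412 Y33.911
G1 X83.756 Y96.393
G0 X137.462 Y65.541
M3 S860
G1 X34.202 Y19.196 F1027
G1 X6.365 Y30.573
G1 X33.736 Y44.004
G1 X85.957 Y6.612
G0 X32.720 Y30.185
M3 S458
G1 X30.650 Y36.555 F1496
G1 X25.231 Y40.493
G1 X18.533 Y40.493
G1 X13.114 Y36.555
G1 X11.044 Y30.185
G1 X13.114 Y23.815
G1 X18.533 Y19.877
G1 X25.231 Y19.877
G1 X30.650 Y23.815
G1 X32.720 Y30.185
G0 X106.867 Y36.464
M3 S860
G1 X124.697 Y26.911 F1027
G1 X93.840 Y14.014
G1 X106.867 Y36.464
G0 X26.367 Y75.406
M3 S860
G1 X53.972 Y77.387 F1027
G1 X79.367 Y79.205
G1 X102.551 Y80.859
G1 X123.525 Y82.350
G1 X142.289 Y83.677
M5

viewBox `0 0 167.932 106.598` with mm width/height → 1 unit = 1 mm. Flip: y_m = 106.598 − y_svg.

**Shape 1** — `<line>` line segment, stroke `#0000ff` → engrave (S167, F2876). Machine vertices: (142.605,35.475) → (157.210,95.459). Open path.

**Shape 2** — `<polyline>` open polyline, stroke `#0000ff` → engrave (S167, F2876). Machine vertices: (144.884,76.426) → (58.406,40.441) → (149.201,86.305) → (55.100,84.852) → (157.412,33.911) → (83.756,96.393). Open path.

**Shape 3** — `<polyline>` open polyline, stroke `#ff0000` → cut (S860, F1027). Machine vertices: (137.462,65.541) → (34.202,19.196) → (6.365,30.573) → (33.736,44.004) → (85.957,6.612). Open path.

**Shape 4** — `<circle>` circle, stroke `#ff00ff` → score (S458, F1496). Machine vertices: (32.720,30.185) → (30.650,36.555) → (25.231,40.493) → (18.533,40.493) → (13.114,36.555) → (11.044,30.185) → (13.114,23.815) → (18.533,19.877) → (25.231,19.877) → (30.650,23.815) → (32.720,30.185). Closed: final G1 returns to the first vertex.

**Shape 5** — `<polygon>` closed polygon, stroke `#ff0000` → cut (S860, F1027). Machine vertices: (106.867,36.464) → (124.697,26.911) → (93.840,14.014) → (106.867,36.464). Closed: final G1 returns to the first vertex.

**Shape 6** — `<path>` quadratic bezier, stroke `#ff0000` → cut (S860, F1027). Control points (SVG): P0=(26.367,31.192), P1=(98.142,26.035), P2=(142.289,22.921); sampled at t=k/5. Machine vertices: (26.367,75.406) → (53.972,77.387) → (79.367,79.205) → (102.551,80.859) → (123.525,82.350) → (142.289,83.677). Open path.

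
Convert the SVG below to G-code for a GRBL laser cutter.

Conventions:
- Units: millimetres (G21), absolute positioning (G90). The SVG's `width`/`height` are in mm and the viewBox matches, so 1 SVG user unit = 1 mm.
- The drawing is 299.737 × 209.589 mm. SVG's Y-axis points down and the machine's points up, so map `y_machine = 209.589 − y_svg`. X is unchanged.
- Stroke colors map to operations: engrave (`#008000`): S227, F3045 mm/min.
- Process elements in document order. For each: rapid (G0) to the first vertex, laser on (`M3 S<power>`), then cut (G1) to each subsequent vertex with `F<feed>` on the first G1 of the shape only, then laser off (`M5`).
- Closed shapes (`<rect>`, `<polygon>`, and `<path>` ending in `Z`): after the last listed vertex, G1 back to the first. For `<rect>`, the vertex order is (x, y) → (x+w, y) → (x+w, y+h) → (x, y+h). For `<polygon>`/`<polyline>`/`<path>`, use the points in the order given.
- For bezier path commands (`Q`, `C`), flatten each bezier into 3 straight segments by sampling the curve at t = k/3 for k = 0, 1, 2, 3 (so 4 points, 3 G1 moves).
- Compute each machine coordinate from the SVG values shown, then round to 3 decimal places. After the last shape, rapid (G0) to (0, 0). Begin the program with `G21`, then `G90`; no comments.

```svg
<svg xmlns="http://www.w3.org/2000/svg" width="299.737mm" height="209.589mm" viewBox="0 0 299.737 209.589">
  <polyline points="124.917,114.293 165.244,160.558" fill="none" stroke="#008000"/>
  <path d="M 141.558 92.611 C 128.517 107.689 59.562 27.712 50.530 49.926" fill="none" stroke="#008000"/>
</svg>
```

1 u = 1 mm; y_m = 209.589 − y.

[1] `<polyline>` line segment, #008000→engrave S227 F3045: (124.917,95.296) → (165.244,49.031)

[2] `<path>` cubic bezier, #008000→engrave S227 F3045: (141.558,116.978) → (114.169,126.280) → (75.246,155.119) → (50.530,159.663)

G21
G90
G0 X124.917 Y95.296
M3 S227
G1 X165.244 Y49.031 F3045
M5
G0 X141.558 Y116.978
M3 S227
G1 X114.169 Y126.280 F3045
G1 X75.246 Y155.119
G1 X50.530 Y159.663
M5
G0 X0.000 Y0.000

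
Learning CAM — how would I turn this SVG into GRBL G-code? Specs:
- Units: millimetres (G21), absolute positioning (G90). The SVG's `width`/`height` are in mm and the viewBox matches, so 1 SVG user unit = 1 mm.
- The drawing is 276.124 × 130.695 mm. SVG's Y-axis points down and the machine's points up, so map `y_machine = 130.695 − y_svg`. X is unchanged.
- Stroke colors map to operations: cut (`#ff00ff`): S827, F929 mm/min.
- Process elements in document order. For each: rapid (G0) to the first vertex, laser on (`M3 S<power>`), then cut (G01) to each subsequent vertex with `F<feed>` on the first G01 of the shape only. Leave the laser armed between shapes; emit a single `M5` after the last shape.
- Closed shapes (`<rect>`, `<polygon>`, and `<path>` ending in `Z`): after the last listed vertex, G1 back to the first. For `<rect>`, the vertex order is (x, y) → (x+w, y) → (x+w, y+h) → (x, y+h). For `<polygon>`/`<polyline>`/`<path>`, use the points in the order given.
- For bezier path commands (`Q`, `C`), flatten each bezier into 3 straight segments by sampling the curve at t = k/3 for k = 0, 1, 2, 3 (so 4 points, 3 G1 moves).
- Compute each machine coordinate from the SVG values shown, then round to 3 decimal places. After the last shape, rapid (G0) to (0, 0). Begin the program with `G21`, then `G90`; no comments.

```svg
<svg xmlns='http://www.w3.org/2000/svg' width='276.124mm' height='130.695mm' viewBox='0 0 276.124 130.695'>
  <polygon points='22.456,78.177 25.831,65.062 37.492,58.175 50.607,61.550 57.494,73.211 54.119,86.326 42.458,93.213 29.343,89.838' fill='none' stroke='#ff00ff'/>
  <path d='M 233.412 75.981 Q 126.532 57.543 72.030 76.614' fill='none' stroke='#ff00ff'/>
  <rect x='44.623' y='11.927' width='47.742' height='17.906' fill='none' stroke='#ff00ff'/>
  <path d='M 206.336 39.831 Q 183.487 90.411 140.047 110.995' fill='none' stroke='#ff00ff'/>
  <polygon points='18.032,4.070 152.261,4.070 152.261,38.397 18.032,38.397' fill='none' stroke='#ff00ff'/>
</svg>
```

G21
G90
G0 X22.456 Y52.518
M3 S827
G01 X25.831 Y65.633 F929
G01 X37.492 Y72.520
G01 X50.607 Y69.145
G01 X57.494 Y57.484
G01 X54.119 Y44.369
G01 X42.458 Y37.482
G01 X29.343 Y40.857
G01 X22.456 Y52.518
G0 X233.412 Y54.714
M3 S827
G01 X167.978 Y62.838 F929
G01 X114.184 Y62.627
G01 X72.030 Y54.081
G0 X44.623 Y118.768
M3 S827
G01 X92.365 Y118.768 F929
G01 X92.365 Y100.862
G01 X44.623 Y100.862
G01 X44.623 Y118.768
G0 X206.336 Y90.864
M3 S827
G01 X188.815 Y60.477 F929
G01 X166.719 Y36.756
G01 X140.047 Y19.700
G0 X18.032 Y126.625
M3 S827
G01 X152.261 Y126.625 F929
G01 X152.261 Y92.298
G01 X18.032 Y92.298
G01 X18.032 Y126.625
M5
G0 X0.000 Y0.000

Since the viewBox matches the mm dimensions, user units are millimetres directly. The only transform is the Y-flip y_m = 130.695 − y_svg.

Shape 1 is a regular polygon drawn with `<polygon>`. Its stroke #ff00ff means cut at S827, F929. After flipping Y the toolpath is (22.456,52.518) → (25.831,65.633) → (37.492,72.520) → (50.607,69.145) → (57.494,57.484) → (54.119,44.369) → (42.458,37.482) → (29.343,40.857) → (22.456,52.518), returning to the start.

Shape 2 is a quadratic bezier drawn with `<path>`. Its stroke #ff00ff means cut at S827, F929. After flipping Y the toolpath is (233.412,54.714) → (167.978,62.838) → (114.184,62.627) → (72.030,54.081).

Shape 3 is a rectangle drawn with `<rect>`. Its stroke #ff00ff means cut at S827, F929. After flipping Y the toolpath is (44.623,118.768) → (92.365,118.768) → (92.365,100.862) → (44.623,100.862) → (44.623,118.768), returning to the start.

Shape 4 is a quadratic bezier drawn with `<path>`. Its stroke #ff00ff means cut at S827, F929. After flipping Y the toolpath is (206.336,90.864) → (188.815,60.477) → (166.719,36.756) → (140.047,19.700).

Shape 5 is a rectangle drawn with `<polygon>`. Its stroke #ff00ff means cut at S827, F929. After flipping Y the toolpath is (18.032,126.625) → (152.261,126.625) → (152.261,92.298) → (18.032,92.298) → (18.032,126.625), returning to the start.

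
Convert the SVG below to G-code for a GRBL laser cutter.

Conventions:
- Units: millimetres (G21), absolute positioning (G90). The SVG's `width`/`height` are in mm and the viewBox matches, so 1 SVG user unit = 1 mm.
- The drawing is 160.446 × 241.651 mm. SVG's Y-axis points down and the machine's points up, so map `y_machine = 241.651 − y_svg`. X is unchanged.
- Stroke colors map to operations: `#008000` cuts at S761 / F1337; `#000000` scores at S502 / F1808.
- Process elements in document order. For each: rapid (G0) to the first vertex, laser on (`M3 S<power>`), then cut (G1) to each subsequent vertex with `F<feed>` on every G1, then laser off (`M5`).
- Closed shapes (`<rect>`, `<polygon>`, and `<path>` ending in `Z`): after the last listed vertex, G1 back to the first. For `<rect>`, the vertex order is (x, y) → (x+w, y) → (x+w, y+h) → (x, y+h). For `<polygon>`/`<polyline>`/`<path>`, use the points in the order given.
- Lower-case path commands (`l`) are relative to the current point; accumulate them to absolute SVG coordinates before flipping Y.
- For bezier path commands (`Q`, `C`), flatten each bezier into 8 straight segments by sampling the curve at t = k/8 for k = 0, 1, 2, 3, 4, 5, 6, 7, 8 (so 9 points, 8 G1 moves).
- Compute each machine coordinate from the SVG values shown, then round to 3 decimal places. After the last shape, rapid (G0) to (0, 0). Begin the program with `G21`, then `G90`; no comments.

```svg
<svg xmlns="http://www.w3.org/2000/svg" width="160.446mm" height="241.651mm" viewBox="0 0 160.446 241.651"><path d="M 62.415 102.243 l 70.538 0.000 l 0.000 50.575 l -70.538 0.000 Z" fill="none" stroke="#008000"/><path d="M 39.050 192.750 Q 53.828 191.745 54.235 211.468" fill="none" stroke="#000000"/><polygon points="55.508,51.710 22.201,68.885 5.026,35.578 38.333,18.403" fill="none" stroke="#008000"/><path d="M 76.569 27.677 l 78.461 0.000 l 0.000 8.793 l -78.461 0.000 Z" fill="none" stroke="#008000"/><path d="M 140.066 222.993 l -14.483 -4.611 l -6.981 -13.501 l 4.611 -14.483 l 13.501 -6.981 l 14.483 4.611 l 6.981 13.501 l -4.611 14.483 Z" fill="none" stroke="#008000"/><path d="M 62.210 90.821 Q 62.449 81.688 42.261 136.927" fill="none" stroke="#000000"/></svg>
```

G21
G90
G0 X62.415 Y139.408
M3 S761
G1 X132.953 Y139.408 F1337
G1 X132.953 Y88.833 F1337
G1 X62.415 Y88.833 F1337
G1 X62.415 Y139.408 F1337
M5
G0 X39.050 Y48.901
M3 S502
G1 X42.520 Y48.828 F1808
G1 X45.541 Y48.108 F1808
G1 X48.113 Y46.740 F1808
G1 X50.235 Y44.724 F1808
G1 X51.909 Y42.060 F1808
G1 X53.133 Y38.749 F1808
G1 X53.909 Y34.790 F1808
G1 X54.235 Y30.183 F1808
M5
G0 X55.508 Y189.941
M3 S761
G1 X22.201 Y172.766 F1337
G1 X5.026 Y206.073 F1337
G1 X38.333 Y223.248 F1337
G1 X55.508 Y189.941 F1337
M5
G0 X76.569 Y213.974
M3 S761
G1 X155.030 Y213.974 F1337
G1 X155.030 Y205.181 F1337
G1 X76.569 Y205.181 F1337
G1 X76.569 Y213.974 F1337
M5
G0 X140.066 Y18.658
M3 S761
G1 X125.583 Y23.269 F1337
G1 X118.602 Y36.770 F1337
G1 X123.213 Y51.253 F1337
G1 X136.714 Y58.234 F1337
G1 X151.197 Y53.623 F1337
G1 X158.178 Y40.122 F1337
G1 X153.567 Y25.639 F1337
G1 X140.066 Y18.658 F1337
M5
G0 X62.210 Y150.830
M3 S502
G1 X61.951 Y152.107 F1808
G1 X61.053 Y151.373 F1808
G1 X59.517 Y148.627 F1808
G1 X57.342 Y143.870 F1808
G1 X54.529 Y137.101 F1808
G1 X51.078 Y128.320 F1808
G1 X46.989 Y117.528 F1808
G1 X42.261 Y104.724 F1808
M5
G0 X0.000 Y0.000

Since the viewBox matches the mm dimensions, user units are millimetres directly. The only transform is the Y-flip y_m = 241.651 − y_svg.

Shape 1 is a rectangle drawn with `<path>`. Its stroke #008000 means cut at S761, F1337. After flipping Y the toolpath is (62.415,139.408) → (132.953,139.408) → (132.953,88.833) → (62.415,88.833) → (62.415,139.408), returning to the start.

Shape 2 is a quadratic bezier drawn with `<path>`. Its stroke #000000 means score at S502, F1808. After flipping Y the toolpath is (39.050,48.901) → (42.520,48.828) → (45.541,48.108) → (48.113,46.740) → (50.235,44.724) → (51.909,42.060) → (53.133,38.749) → (53.909,34.790) → (54.235,30.183).

Shape 3 is a regular polygon drawn with `<polygon>`. Its stroke #008000 means cut at S761, F1337. After flipping Y the toolpath is (55.508,189.941) → (22.201,172.766) → (5.026,206.073) → (38.333,223.248) → (55.508,189.941), returning to the start.

Shape 4 is a rectangle drawn with `<path>`. Its stroke #008000 means cut at S761, F1337. After flipping Y the toolpath is (76.569,213.974) → (155.030,213.974) → (155.030,205.181) → (76.569,205.181) → (76.569,213.974), returning to the start.

Shape 5 is a regular polygon drawn with `<path>`. Its stroke #008000 means cut at S761, F1337. After flipping Y the toolpath is (140.066,18.658) → (125.583,23.269) → (118.602,36.770) → (123.213,51.253) → (136.714,58.234) → (151.197,53.623) → (158.178,40.122) → (153.567,25.639) → (140.066,18.658), returning to the start.

Shape 6 is a quadratic bezier drawn with `<path>`. Its stroke #000000 means score at S502, F1808. After flipping Y the toolpath is (62.210,150.830) → (61.951,152.107) → (61.053,151.373) → (59.517,148.627) → (57.342,143.870) → (54.529,137.101) → (51.078,128.320) → (46.989,117.528) → (42.261,104.724).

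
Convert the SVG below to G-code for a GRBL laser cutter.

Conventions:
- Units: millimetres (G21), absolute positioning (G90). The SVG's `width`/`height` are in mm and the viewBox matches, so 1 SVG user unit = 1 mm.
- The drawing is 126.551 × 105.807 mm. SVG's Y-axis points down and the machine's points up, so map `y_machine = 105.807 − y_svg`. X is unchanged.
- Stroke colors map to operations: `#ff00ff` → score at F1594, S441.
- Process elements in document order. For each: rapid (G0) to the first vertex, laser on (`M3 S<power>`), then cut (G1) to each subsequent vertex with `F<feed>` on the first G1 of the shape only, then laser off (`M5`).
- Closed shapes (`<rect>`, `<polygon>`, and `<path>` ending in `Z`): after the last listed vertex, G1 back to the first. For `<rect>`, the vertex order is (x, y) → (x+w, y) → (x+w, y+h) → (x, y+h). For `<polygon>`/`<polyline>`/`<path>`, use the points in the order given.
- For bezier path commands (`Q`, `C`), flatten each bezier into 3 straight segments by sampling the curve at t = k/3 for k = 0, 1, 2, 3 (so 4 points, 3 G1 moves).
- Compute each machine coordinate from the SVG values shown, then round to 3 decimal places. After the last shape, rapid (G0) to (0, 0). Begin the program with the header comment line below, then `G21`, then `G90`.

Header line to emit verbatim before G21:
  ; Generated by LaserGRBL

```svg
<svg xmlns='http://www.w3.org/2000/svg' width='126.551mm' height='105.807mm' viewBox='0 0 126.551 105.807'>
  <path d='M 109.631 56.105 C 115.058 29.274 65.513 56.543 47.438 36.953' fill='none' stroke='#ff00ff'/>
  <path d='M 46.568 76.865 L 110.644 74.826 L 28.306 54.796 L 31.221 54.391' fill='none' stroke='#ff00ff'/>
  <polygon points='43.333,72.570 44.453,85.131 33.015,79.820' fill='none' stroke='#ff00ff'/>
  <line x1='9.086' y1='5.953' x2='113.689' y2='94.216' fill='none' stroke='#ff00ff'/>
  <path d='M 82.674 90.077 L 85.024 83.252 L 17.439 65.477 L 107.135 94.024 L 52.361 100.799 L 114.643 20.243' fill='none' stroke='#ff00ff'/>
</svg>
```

; Generated by LaserGRBL
G21
G90
G0 X109.631 Y49.702
M3 S441
G1 X99.936 Y62.239 F1594
G1 X72.801 Y61.144
G1 X47.438 Y68.854
M5
G0 X46.568 Y28.942
M3 S441
G1 X110.644 Y30.981 F1594
G1 X28.306 Y51.011
G1 X31.221 Y51.416
M5
G0 X43.333 Y33.237
M3 S441
G1 X44.453 Y20.676 F1594
G1 X33.015 Y25.987
G1 X43.333 Y33.237
M5
G0 X9.086 Y99.854
M3 S441
G1 X113.689 Y11.591 F1594
M5
G0 X82.674 Y15.730
M3 S441
G1 X85.024 Y22.555 F1594
G1 X17.439 Y40.330
G1 X107.135 Y11.783
G1 X52.361 Y5.008
G1 X114.643 Y85.564
M5
G0 X0.000 Y0.000

Since the viewBox matches the mm dimensions, user units are millimetres directly. The only transform is the Y-flip y_m = 105.807 − y_svg.

Shape 1 is a cubic bezier drawn with `<path>`. Its stroke #ff00ff means score at S441, F1594. After flipping Y the toolpath is (109.631,49.702) → (99.936,62.239) → (72.801,61.144) → (47.438,68.854).

Shape 2 is a open polyline drawn with `<path>`. Its stroke #ff00ff means score at S441, F1594. After flipping Y the toolpath is (46.568,28.942) → (110.644,30.981) → (28.306,51.011) → (31.221,51.416).

Shape 3 is a regular polygon drawn with `<polygon>`. Its stroke #ff00ff means score at S441, F1594. After flipping Y the toolpath is (43.333,33.237) → (44.453,20.676) → (33.015,25.987) → (43.333,33.237), returning to the start.

Shape 4 is a line segment drawn with `<line>`. Its stroke #ff00ff means score at S441, F1594. After flipping Y the toolpath is (9.086,99.854) → (113.689,11.591).

Shape 5 is a open polyline drawn with `<path>`. Its stroke #ff00ff means score at S441, F1594. After flipping Y the toolpath is (82.674,15.730) → (85.024,22.555) → (17.439,40.330) → (107.135,11.783) → (52.361,5.008) → (114.643,85.564).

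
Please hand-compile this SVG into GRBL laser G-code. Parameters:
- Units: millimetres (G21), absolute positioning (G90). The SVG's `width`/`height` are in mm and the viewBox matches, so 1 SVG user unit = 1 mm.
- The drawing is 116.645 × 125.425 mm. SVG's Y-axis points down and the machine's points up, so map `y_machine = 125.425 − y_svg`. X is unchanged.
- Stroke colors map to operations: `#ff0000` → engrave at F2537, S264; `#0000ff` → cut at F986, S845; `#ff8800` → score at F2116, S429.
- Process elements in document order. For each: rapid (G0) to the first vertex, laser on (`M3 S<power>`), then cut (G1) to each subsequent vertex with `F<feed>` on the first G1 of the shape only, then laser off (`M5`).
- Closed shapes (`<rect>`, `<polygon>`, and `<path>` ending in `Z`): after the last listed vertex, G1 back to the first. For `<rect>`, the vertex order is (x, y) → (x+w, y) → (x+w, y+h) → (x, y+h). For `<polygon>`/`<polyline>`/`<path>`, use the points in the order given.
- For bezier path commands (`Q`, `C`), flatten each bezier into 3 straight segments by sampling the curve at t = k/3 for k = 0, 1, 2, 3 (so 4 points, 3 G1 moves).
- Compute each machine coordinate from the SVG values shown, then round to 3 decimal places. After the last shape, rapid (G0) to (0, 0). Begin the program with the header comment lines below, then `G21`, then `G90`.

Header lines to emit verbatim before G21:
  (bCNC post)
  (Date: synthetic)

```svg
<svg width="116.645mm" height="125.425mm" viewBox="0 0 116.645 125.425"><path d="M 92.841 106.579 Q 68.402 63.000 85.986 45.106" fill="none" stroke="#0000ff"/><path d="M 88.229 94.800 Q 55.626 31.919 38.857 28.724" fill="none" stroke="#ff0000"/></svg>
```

Since the viewBox matches the mm dimensions, user units are millimetres directly. The only transform is the Y-flip y_m = 125.425 − y_svg.

Shape 1 is a quadratic bezier drawn with `<path>`. Its stroke #0000ff means cut at S845, F986. After flipping Y the toolpath is (92.841,18.846) → (81.218,45.045) → (78.933,65.536) → (85.986,80.319).

Shape 2 is a quadratic bezier drawn with `<path>`. Its stroke #ff0000 means engrave at S264, F2537. After flipping Y the toolpath is (88.229,30.625) → (68.253,65.914) → (51.796,87.939) → (38.857,96.701).

(bCNC post)
(Date: synthetic)
G21
G90
G0 X92.841 Y18.846
M3 S845
G1 X81.218 Y45.045 F986
G1 X78.933 Y65.536
G1 X85.986 Y80.319
M5
G0 X88.229 Y30.625
M3 S264
G1 X68.253 Y65.914 F2537
G1 X51.796 Y87.939
G1 X38.857 Y96.701
M5
G0 X0.000 Y0.000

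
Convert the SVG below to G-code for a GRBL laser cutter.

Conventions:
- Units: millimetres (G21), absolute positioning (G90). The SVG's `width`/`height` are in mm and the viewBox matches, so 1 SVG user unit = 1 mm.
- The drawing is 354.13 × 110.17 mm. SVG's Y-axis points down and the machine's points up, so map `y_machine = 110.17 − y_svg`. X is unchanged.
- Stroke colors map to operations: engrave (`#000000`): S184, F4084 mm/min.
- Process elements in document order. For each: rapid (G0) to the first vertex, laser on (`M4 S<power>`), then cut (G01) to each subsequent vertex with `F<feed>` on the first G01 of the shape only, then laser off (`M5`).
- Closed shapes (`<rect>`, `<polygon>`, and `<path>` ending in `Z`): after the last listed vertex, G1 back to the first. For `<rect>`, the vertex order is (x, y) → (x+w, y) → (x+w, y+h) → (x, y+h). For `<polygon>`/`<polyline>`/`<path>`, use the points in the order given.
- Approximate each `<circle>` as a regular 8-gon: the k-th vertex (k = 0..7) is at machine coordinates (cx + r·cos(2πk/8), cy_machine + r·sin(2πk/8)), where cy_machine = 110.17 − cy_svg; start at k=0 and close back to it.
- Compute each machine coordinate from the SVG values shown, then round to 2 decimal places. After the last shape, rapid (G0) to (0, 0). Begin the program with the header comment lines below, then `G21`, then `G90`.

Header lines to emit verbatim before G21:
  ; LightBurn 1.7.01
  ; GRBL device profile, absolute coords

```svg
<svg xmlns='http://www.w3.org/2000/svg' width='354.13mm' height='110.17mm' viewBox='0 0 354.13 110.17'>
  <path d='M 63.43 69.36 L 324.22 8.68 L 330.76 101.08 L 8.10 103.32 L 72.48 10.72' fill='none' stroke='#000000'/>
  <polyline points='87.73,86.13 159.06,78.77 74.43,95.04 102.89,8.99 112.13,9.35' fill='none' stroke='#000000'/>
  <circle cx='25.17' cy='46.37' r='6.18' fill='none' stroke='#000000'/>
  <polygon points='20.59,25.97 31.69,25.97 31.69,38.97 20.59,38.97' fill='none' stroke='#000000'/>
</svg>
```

viewBox `0 0 354.13 110.17` with mm width/height → 1 unit = 1 mm. Flip: y_m = 110.17 − y_svg.

**Shape 1** — `<path>` open polyline, stroke `#000000` → engrave (S184, F4084). Machine vertices: (63.43,40.81) → (324.22,101.49) → (330.76,9.09) → (8.10,6.85) → (72.48,99.45). Open path.

**Shape 2** — `<polyline>` open polyline, stroke `#000000` → engrave (S184, F4084). Machine vertices: (87.73,24.04) → (159.06,31.40) → (74.43,15.13) → (102.89,101.18) → (112.13,100.82). Open path.

**Shape 3** — `<circle>` circle, stroke `#000000` → engrave (S184, F4084). Machine vertices: (31.35,63.80) → (29.54,68.17) → (25.17,69.98) → (20.80,68.17) → (18.99,63.80) → (20.80,59.43) → (25.17,57.62) → (29.54,59.43) → (31.35,63.80). Closed: final G1 returns to the first vertex.

**Shape 4** — `<polygon>` rectangle, stroke `#000000` → engrave (S184, F4084). Machine vertices: (20.59,84.20) → (31.69,84.20) → (31.69,71.20) → (20.59,71.20) → (20.59,84.20). Closed: final G1 returns to the first vertex.

; LightBurn 1.7.01
; GRBL device profile, absolute coords
G21
G90
G0 X63.43 Y40.81
M4 S184
G01 X324.22 Y101.49 F4084
G01 X330.76 Y9.09
G01 X8.10 Y6.85
G01 X72.48 Y99.45
M5
G0 X87.73 Y24.04
M4 S184
G01 X159.06 Y31.40 F4084
G01 X74.43 Y15.13
G01 X102.89 Y101.18
G01 X112.13 Y100.82
M5
G0 X31.35 Y63.80
M4 S184
G01 X29.54 Y68.17 F4084
G01 X25.17 Y69.98
G01 X20.80 Y68.17
G01 X18.99 Y63.80
G01 X20.80 Y59.43
G01 X25.17 Y57.62
G01 X29.54 Y59.43
G01 X31.35 Y63.80
M5
G0 X20.59 Y84.20
M4 S184
G01 X31.69 Y84.20 F4084
G01 X31.69 Y71.20
G01 X20.59 Y71.20
G01 X20.59 Y84.20
M5
G0 X0.00 Y0.00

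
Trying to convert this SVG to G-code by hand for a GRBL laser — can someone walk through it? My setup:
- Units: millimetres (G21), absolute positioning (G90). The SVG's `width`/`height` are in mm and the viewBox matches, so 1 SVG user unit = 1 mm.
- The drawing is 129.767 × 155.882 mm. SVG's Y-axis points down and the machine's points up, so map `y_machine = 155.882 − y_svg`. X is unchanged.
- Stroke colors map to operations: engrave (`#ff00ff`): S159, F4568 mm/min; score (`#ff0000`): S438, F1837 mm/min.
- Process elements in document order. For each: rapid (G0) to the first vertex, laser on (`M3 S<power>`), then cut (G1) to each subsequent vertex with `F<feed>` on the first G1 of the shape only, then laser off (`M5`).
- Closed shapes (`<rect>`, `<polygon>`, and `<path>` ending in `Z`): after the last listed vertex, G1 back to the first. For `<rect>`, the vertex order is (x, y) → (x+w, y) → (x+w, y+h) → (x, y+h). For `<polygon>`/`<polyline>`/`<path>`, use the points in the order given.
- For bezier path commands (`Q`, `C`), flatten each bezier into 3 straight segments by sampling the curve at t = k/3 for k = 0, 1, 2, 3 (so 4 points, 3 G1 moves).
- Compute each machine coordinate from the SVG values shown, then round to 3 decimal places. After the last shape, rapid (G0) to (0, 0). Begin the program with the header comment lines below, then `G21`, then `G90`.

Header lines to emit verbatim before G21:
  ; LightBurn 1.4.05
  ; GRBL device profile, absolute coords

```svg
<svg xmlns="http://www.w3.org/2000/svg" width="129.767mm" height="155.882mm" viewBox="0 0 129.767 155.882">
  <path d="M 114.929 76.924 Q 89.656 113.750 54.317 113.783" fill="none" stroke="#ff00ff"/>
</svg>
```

; LightBurn 1.4.05
; GRBL device profile, absolute coords
G21
G90
G0 X114.929 Y78.958
M3 S159
G1 X96.962 Y58.495 F4568
G1 X76.758 Y46.209
G1 X54.317 Y42.099
M5
G0 X0.000 Y0.000

1 u = 1 mm; y_m = 155.882 − y.

[1] `<path>` quadratic bezier, #ff00ff→engrave S159 F4568: (114.929,78.958) → (96.962,58.495) → (76.758,46.209) → (54.317,42.099)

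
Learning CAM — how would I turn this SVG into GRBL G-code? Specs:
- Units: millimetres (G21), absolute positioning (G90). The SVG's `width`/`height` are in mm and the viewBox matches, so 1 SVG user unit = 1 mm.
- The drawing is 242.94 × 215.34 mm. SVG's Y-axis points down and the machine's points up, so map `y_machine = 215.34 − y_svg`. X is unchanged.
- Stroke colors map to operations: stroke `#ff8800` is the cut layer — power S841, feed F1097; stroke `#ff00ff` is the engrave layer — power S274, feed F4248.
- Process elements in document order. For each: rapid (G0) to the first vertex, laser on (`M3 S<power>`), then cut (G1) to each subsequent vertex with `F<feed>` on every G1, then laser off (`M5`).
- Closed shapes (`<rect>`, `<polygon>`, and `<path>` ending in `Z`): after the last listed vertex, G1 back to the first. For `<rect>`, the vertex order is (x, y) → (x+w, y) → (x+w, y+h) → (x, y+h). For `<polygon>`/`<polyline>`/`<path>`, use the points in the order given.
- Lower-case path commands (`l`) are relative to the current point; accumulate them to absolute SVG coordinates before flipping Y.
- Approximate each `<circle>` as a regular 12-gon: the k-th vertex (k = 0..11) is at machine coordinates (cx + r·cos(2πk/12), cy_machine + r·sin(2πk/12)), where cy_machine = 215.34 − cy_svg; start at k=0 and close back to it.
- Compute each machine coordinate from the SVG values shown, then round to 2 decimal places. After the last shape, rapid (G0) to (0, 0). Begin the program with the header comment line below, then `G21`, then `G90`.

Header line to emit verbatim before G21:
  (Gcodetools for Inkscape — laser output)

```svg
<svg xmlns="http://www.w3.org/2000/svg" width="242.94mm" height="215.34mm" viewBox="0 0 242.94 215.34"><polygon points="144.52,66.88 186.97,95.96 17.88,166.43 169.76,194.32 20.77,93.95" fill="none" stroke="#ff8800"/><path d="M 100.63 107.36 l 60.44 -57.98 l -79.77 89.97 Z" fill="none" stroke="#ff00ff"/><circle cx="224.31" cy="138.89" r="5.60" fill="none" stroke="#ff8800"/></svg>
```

(Gcodetools for Inkscape — laser output)
G21
G90
G0 X144.52 Y148.46
M3 S841
G1 X186.97 Y119.38 F1097
G1 X17.88 Y48.91 F1097
G1 X169.76 Y21.02 F1097
G1 X20.77 Y121.39 F1097
G1 X144.52 Y148.46 F1097
M5
G0 X100.63 Y107.98
M3 S274
G1 X161.07 Y165.96 F4248
G1 X81.30 Y75.99 F4248
G1 X100.63 Y107.98 F4248
M5
G0 X229.91 Y76.45
M3 S841
G1 X229.16 Y79.25 F1097
G1 X227.11 Y81.30 F1097
G1 X224.31 Y82.05 F1097
G1 X221.51 Y81.30 F1097
G1 X219.46 Y79.25 F1097
G1 X218.71 Y76.45 F1097
G1 X219.46 Y73.65 F1097
G1 X221.51 Y71.60 F1097
G1 X224.31 Y70.85 F1097
G1 X227.11 Y71.60 F1097
G1 X229.16 Y73.65 F1097
G1 X229.91 Y76.45 F1097
M5
G0 X0.00 Y0.00

viewBox `0 0 242.94 215.34` with mm width/height → 1 unit = 1 mm. Flip: y_m = 215.34 − y_svg.

**Shape 1** — `<polygon>` closed polygon, stroke `#ff8800` → cut (S841, F1097). Machine vertices: (144.52,148.46) → (186.97,119.38) → (17.88,48.91) → (169.76,21.02) → (20.77,121.39) → (144.52,148.46). Closed: final G1 returns to the first vertex.

**Shape 2** — `<path>` closed polygon, stroke `#ff00ff` → engrave (S274, F4248). Machine vertices: (100.63,107.98) → (161.07,165.96) → (81.30,75.99) → (100.63,107.98). Closed: final G1 returns to the first vertex.

**Shape 3** — `<circle>` circle, stroke `#ff8800` → cut (S841, F1097). Machine vertices: (229.91,76.45) → (229.16,79.25) → (227.11,81.30) → (224.31,82.05) → (221.51,81.30) → (219.46,79.25) → (218.71,76.45) → (219.46,73.65) → (221.51,71.60) → (224.31,70.85) → (227.11,71.60) → (229.16,73.65) → (229.91,76.45). Closed: final G1 returns to the first vertex.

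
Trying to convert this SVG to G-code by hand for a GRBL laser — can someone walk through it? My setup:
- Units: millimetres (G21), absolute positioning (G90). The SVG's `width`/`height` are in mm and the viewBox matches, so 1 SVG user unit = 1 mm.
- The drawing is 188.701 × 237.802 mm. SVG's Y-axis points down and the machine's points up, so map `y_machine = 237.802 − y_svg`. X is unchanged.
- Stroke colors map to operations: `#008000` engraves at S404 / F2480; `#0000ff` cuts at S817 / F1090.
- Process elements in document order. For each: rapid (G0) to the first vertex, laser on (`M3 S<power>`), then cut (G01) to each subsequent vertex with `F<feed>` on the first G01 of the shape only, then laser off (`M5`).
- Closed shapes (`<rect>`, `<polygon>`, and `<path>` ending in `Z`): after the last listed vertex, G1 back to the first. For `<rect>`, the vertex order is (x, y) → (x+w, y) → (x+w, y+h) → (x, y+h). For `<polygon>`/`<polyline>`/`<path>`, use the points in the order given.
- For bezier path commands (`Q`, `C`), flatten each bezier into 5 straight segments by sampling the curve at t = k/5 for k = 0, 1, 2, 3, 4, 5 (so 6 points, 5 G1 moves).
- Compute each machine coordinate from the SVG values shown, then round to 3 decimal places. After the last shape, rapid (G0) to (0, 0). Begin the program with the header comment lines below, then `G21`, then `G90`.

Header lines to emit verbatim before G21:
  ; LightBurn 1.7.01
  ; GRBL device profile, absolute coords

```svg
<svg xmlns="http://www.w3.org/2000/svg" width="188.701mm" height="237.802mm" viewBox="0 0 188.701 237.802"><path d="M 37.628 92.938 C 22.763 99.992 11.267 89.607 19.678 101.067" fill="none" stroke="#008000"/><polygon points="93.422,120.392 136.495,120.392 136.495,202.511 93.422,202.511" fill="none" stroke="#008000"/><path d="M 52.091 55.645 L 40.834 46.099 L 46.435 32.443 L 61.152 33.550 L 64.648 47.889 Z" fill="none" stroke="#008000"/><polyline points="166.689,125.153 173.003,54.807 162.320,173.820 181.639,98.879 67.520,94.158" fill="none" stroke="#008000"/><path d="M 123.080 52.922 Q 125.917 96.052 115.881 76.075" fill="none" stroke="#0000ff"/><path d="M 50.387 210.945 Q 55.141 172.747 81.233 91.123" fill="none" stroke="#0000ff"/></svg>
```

viewBox `0 0 188.701 237.802` with mm width/height → 1 unit = 1 mm. Flip: y_m = 237.802 − y_svg.

**Shape 1** — `<path>` cubic bezier, stroke `#008000` → engrave (S404, F2480). Control points (SVG): P0=(37.628,92.938), P1=(22.763,99.992), P2=(11.267,89.607), P3=(19.678,101.067); sampled at t=k/5. Machine vertices: (37.628,144.864) → (29.246,142.410) → (22.466,142.256) → (18.082,142.516) → (16.888,141.304) → (19.678,136.735). Open path.

**Shape 2** — `<polygon>` rectangle, stroke `#008000` → engrave (S404, F2480). Machine vertices: (93.422,117.410) → (136.495,117.410) → (136.495,35.291) → (93.422,35.291) → (93.422,117.410). Closed: final G1 returns to the first vertex.

**Shape 3** — `<path>` regular polygon, stroke `#008000` → engrave (S404, F2480). Machine vertices: (52.091,182.157) → (40.834,191.703) → (46.435,205.359) → (61.152,204.252) → (64.648,189.913) → (52.091,182.157). Closed: final G1 returns to the first vertex.

**Shape 4** — `<polyline>` open polyline, stroke `#008000` → engrave (S404, F2480). Machine vertices: (166.689,112.649) → (173.003,182.995) → (162.320,63.982) → (181.639,138.923) → (67.520,143.644). Open path.

**Shape 5** — `<path>` quadratic bezier, stroke `#0000ff` → cut (S817, F1090). Control points (SVG): P0=(123.080,52.922), P1=(125.917,96.052), P2=(115.881,76.075); sampled at t=k/5. Machine vertices: (123.080,184.880) → (123.700,170.152) → (123.290,160.473) → (121.850,155.843) → (119.380,156.260) → (115.881,161.727). Open path.

**Shape 6** — `<path>` quadratic bezier, stroke `#0000ff` → cut (S817, F1090). Control points (SVG): P0=(50.387,210.945), P1=(55.141,172.747), P2=(81.233,91.123); sampled at t=k/5. Machine vertices: (50.387,26.857) → (53.142,43.873) → (57.604,64.364) → (63.773,88.328) → (71.650,115.766) → (81.233,146.679). Open path.

; LightBurn 1.7.01
; GRBL device profile, absolute coords
G21
G90
G0 X37.628 Y144.864
M3 S404
G01 X29.246 Y142.410 F2480
G01 X22.466 Y142.256
G01 X18.082 Y142.516
G01 X16.888 Y141.304
G01 X19.678 Y136.735
M5
G0 X93.422 Y117.410
M3 S404
G01 X136.495 Y117.410 F2480
G01 X136.495 Y35.291
G01 X93.422 Y35.291
G01 X93.422 Y117.410
M5
G0 X52.091 Y182.157
M3 S404
G01 X40.834 Y191.703 F2480
G01 X46.435 Y205.359
G01 X61.152 Y204.252
G01 X64.648 Y189.913
G01 X52.091 Y182.157
M5
G0 X166.689 Y112.649
M3 S404
G01 X173.003 Y182.995 F2480
G01 X162.320 Y63.982
G01 X181.639 Y138.923
G01 X67.520 Y143.644
M5
G0 X123.080 Y184.880
M3 S817
G01 X123.700 Y170.152 F1090
G01 X123.290 Y160.473
G01 X121.850 Y155.843
G01 X119.380 Y156.260
G01 X115.881 Y161.727
M5
G0 X50.387 Y26.857
M3 S817
G01 X53.142 Y43.873 F1090
G01 X57.604 Y64.364
G01 X63.773 Y88.328
G01 X71.650 Y115.766
G01 X81.233 Y146.679
M5
G0 X0.000 Y0.000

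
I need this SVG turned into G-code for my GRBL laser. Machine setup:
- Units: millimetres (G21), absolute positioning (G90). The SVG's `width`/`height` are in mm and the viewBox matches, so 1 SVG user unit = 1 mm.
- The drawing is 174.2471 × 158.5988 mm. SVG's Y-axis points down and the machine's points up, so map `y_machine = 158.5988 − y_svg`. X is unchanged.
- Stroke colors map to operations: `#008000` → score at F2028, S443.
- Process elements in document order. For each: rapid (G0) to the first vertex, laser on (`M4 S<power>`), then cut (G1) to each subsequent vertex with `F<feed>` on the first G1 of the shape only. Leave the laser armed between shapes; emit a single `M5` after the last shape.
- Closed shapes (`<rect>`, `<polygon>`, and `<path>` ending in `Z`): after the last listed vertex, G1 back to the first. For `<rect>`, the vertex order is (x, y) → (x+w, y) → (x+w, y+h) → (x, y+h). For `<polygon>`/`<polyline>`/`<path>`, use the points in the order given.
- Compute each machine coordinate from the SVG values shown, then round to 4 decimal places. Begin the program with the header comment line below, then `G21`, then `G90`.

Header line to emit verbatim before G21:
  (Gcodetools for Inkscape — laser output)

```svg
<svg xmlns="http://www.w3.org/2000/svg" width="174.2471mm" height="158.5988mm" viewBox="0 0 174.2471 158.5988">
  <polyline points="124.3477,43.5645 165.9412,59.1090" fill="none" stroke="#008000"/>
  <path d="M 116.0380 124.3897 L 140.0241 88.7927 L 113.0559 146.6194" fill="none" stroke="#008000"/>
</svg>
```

(Gcodetools for Inkscape — laser output)
G21
G90
G0 X124.3477 Y115.0343
M4 S443
G1 X165.9412 Y99.4898 F2028
G0 X116.0380 Y34.2091
M4 S443
G1 X140.0241 Y69.8061 F2028
G1 X113.0559 Y11.9794
M5

1 u = 1 mm; y_m = 158.5988 − y.

[1] `<polyline>` line segment, #008000→score S443 F2028: (124.3477,115.0343) → (165.9412,99.4898)

[2] `<path>` open polyline, #008000→score S443 F2028: (116.0380,34.2091) → (140.0241,69.8061) → (113.0559,11.9794)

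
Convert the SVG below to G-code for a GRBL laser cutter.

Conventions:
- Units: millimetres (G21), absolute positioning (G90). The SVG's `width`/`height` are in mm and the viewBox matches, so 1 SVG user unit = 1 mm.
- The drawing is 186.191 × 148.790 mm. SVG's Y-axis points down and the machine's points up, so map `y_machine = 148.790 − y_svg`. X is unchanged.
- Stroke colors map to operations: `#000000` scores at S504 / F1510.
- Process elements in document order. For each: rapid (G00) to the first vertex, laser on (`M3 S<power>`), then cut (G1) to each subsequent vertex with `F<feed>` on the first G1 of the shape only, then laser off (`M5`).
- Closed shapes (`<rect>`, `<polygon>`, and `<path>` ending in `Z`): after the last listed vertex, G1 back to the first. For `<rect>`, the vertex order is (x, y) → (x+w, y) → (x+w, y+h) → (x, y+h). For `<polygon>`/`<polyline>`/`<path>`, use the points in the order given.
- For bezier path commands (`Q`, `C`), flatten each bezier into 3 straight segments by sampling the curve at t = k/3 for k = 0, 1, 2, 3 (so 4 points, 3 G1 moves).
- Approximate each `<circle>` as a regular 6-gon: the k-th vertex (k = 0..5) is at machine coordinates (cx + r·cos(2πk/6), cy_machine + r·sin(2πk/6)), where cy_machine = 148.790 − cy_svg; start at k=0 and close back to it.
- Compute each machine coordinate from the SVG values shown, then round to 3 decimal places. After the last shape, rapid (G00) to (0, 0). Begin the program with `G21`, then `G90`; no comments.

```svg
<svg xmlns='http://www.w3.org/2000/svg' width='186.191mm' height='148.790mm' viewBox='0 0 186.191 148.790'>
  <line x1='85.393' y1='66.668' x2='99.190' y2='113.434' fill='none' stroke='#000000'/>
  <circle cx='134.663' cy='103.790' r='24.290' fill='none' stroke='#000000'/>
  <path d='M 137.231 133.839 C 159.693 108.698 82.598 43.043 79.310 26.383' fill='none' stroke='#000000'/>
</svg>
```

G21
G90
G00 X85.393 Y82.122
M3 S504
G1 X99.190 Y35.356 F1510
M5
G00 X158.953 Y45.000
M3 S504
G1 X146.808 Y66.036 F1510
G1 X122.518 Y66.036
G1 X110.373 Y45.000
G1 X122.518 Y23.964
G1 X146.808 Y23.964
G1 X158.953 Y45.000
M5
G00 X137.231 Y14.951
M3 S504
G1 X132.928 Y50.282 F1510
G1 X100.779 Y92.730
G1 X79.310 Y122.407
M5
G00 X0.000 Y0.000

1 u = 1 mm; y_m = 148.790 − y.

[1] `<line>` line segment, #000000→score S504 F1510: (85.393,82.122) → (99.190,35.356)

[2] `<circle>` circle, #000000→score S504 F1510: (158.953,45.000) → (146.808,66.036) → (122.518,66.036) → (110.373,45.000) → (122.518,23.964) → (146.808,23.964) → (158.953,45.000) (closed)

[3] `<path>` cubic bezier, #000000→score S504 F1510: (137.231,14.951) → (132.928,50.282) → (100.779,92.730) → (79.310,122.407)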